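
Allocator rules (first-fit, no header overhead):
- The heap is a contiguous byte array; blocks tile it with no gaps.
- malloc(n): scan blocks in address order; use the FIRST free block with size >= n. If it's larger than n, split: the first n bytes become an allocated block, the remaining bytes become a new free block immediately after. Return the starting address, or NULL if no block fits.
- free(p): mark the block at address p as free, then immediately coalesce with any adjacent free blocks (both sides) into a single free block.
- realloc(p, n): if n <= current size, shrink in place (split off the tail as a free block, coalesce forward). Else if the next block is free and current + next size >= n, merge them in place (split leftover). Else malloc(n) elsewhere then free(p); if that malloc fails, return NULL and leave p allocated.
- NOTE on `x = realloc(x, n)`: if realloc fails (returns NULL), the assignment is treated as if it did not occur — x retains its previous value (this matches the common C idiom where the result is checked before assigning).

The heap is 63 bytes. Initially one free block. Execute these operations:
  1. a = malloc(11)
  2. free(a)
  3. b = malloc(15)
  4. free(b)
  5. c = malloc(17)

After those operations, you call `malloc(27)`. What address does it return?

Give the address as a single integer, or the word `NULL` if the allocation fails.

Answer: 17

Derivation:
Op 1: a = malloc(11) -> a = 0; heap: [0-10 ALLOC][11-62 FREE]
Op 2: free(a) -> (freed a); heap: [0-62 FREE]
Op 3: b = malloc(15) -> b = 0; heap: [0-14 ALLOC][15-62 FREE]
Op 4: free(b) -> (freed b); heap: [0-62 FREE]
Op 5: c = malloc(17) -> c = 0; heap: [0-16 ALLOC][17-62 FREE]
malloc(27): first-fit scan over [0-16 ALLOC][17-62 FREE] -> 17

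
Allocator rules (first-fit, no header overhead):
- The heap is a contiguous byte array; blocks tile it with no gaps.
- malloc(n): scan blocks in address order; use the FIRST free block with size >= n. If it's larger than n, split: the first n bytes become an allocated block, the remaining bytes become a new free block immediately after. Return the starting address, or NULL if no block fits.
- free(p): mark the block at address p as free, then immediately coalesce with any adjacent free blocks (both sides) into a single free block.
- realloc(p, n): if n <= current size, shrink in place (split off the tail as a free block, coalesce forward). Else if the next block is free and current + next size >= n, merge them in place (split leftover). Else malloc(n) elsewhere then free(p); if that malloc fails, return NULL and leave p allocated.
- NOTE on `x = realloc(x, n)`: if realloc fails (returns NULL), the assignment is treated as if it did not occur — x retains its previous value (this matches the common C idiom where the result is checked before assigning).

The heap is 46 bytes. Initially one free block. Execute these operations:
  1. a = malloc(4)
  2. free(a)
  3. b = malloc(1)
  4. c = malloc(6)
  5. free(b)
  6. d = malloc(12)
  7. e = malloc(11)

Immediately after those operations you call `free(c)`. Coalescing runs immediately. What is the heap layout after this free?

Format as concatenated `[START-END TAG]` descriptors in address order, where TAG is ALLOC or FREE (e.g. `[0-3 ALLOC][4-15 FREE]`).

Op 1: a = malloc(4) -> a = 0; heap: [0-3 ALLOC][4-45 FREE]
Op 2: free(a) -> (freed a); heap: [0-45 FREE]
Op 3: b = malloc(1) -> b = 0; heap: [0-0 ALLOC][1-45 FREE]
Op 4: c = malloc(6) -> c = 1; heap: [0-0 ALLOC][1-6 ALLOC][7-45 FREE]
Op 5: free(b) -> (freed b); heap: [0-0 FREE][1-6 ALLOC][7-45 FREE]
Op 6: d = malloc(12) -> d = 7; heap: [0-0 FREE][1-6 ALLOC][7-18 ALLOC][19-45 FREE]
Op 7: e = malloc(11) -> e = 19; heap: [0-0 FREE][1-6 ALLOC][7-18 ALLOC][19-29 ALLOC][30-45 FREE]
free(c): c = 1 -> block [1-6 ALLOC]; mark free, coalesce with adjacent free neighbors -> [0-6 FREE][7-18 ALLOC][19-29 ALLOC][30-45 FREE]

Answer: [0-6 FREE][7-18 ALLOC][19-29 ALLOC][30-45 FREE]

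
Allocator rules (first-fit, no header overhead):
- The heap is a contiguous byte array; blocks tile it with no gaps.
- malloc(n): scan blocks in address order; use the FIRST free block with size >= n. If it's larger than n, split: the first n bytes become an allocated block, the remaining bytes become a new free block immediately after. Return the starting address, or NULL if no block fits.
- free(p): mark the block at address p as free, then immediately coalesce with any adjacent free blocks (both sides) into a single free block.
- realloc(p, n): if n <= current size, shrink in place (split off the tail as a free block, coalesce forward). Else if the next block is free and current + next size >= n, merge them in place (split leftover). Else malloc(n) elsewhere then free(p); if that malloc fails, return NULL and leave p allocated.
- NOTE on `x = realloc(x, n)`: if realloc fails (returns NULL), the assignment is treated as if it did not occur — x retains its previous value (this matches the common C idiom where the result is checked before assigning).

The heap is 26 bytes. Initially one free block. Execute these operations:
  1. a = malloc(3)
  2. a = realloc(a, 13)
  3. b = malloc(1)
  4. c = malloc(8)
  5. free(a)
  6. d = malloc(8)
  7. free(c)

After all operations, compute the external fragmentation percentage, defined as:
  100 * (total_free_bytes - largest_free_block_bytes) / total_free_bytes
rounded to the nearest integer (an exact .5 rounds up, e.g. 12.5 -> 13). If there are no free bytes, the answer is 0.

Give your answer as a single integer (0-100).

Answer: 29

Derivation:
Op 1: a = malloc(3) -> a = 0; heap: [0-2 ALLOC][3-25 FREE]
Op 2: a = realloc(a, 13) -> a = 0; heap: [0-12 ALLOC][13-25 FREE]
Op 3: b = malloc(1) -> b = 13; heap: [0-12 ALLOC][13-13 ALLOC][14-25 FREE]
Op 4: c = malloc(8) -> c = 14; heap: [0-12 ALLOC][13-13 ALLOC][14-21 ALLOC][22-25 FREE]
Op 5: free(a) -> (freed a); heap: [0-12 FREE][13-13 ALLOC][14-21 ALLOC][22-25 FREE]
Op 6: d = malloc(8) -> d = 0; heap: [0-7 ALLOC][8-12 FREE][13-13 ALLOC][14-21 ALLOC][22-25 FREE]
Op 7: free(c) -> (freed c); heap: [0-7 ALLOC][8-12 FREE][13-13 ALLOC][14-25 FREE]
Free blocks: [5 12] total_free=17 largest=12 -> 100*(17-12)/17 = 500/17 ≈ 29.412 -> rounds to 29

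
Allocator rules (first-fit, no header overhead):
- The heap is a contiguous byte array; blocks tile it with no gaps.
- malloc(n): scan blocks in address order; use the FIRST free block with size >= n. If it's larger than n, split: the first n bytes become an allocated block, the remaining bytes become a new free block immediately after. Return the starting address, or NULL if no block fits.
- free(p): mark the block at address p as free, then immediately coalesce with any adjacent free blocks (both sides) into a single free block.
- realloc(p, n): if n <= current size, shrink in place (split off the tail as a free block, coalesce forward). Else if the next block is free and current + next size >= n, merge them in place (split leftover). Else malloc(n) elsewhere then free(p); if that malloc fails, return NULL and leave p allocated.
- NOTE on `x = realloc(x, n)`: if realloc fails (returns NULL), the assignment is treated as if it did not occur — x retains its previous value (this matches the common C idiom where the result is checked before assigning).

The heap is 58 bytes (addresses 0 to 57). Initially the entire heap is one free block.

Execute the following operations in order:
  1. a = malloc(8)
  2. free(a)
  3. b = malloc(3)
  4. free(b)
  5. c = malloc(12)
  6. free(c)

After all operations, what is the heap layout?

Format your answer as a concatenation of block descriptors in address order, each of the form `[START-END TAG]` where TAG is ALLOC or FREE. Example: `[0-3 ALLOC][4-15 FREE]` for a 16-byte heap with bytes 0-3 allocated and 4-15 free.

Op 1: a = malloc(8) -> a = 0; heap: [0-7 ALLOC][8-57 FREE]
Op 2: free(a) -> (freed a); heap: [0-57 FREE]
Op 3: b = malloc(3) -> b = 0; heap: [0-2 ALLOC][3-57 FREE]
Op 4: free(b) -> (freed b); heap: [0-57 FREE]
Op 5: c = malloc(12) -> c = 0; heap: [0-11 ALLOC][12-57 FREE]
Op 6: free(c) -> (freed c); heap: [0-57 FREE]

Answer: [0-57 FREE]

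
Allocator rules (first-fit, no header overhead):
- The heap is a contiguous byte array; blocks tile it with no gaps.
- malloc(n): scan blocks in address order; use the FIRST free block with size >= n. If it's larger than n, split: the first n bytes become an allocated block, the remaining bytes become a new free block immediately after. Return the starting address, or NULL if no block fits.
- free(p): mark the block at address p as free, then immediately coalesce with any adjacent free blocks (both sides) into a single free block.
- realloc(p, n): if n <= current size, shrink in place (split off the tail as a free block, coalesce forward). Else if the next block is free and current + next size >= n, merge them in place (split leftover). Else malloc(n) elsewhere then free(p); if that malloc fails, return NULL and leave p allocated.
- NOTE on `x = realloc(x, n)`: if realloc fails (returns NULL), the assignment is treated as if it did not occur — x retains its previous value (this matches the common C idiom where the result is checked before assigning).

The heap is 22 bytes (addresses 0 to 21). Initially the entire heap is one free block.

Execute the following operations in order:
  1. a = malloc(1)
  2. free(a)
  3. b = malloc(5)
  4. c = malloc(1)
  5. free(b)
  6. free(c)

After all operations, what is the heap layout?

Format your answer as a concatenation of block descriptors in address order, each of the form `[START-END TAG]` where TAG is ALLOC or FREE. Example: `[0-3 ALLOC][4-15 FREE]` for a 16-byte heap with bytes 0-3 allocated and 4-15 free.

Op 1: a = malloc(1) -> a = 0; heap: [0-0 ALLOC][1-21 FREE]
Op 2: free(a) -> (freed a); heap: [0-21 FREE]
Op 3: b = malloc(5) -> b = 0; heap: [0-4 ALLOC][5-21 FREE]
Op 4: c = malloc(1) -> c = 5; heap: [0-4 ALLOC][5-5 ALLOC][6-21 FREE]
Op 5: free(b) -> (freed b); heap: [0-4 FREE][5-5 ALLOC][6-21 FREE]
Op 6: free(c) -> (freed c); heap: [0-21 FREE]

Answer: [0-21 FREE]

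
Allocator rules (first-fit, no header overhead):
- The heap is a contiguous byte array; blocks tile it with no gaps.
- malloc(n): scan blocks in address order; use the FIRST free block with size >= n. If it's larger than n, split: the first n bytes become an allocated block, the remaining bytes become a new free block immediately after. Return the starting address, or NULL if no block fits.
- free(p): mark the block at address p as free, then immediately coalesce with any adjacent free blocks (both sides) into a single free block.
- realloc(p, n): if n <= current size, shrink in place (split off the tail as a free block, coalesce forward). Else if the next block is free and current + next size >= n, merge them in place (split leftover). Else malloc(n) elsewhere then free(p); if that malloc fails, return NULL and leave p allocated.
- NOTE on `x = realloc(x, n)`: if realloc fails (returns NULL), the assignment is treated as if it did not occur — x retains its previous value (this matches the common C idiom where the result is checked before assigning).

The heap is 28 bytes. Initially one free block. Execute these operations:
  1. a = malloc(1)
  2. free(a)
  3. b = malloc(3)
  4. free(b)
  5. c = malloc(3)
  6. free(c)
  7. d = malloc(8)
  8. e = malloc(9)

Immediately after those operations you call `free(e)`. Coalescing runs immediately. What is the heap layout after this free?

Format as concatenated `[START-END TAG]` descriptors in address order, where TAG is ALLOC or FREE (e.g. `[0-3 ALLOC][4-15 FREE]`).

Op 1: a = malloc(1) -> a = 0; heap: [0-0 ALLOC][1-27 FREE]
Op 2: free(a) -> (freed a); heap: [0-27 FREE]
Op 3: b = malloc(3) -> b = 0; heap: [0-2 ALLOC][3-27 FREE]
Op 4: free(b) -> (freed b); heap: [0-27 FREE]
Op 5: c = malloc(3) -> c = 0; heap: [0-2 ALLOC][3-27 FREE]
Op 6: free(c) -> (freed c); heap: [0-27 FREE]
Op 7: d = malloc(8) -> d = 0; heap: [0-7 ALLOC][8-27 FREE]
Op 8: e = malloc(9) -> e = 8; heap: [0-7 ALLOC][8-16 ALLOC][17-27 FREE]
free(e): e = 8 -> block [8-16 ALLOC]; mark free, coalesce with adjacent free neighbors -> [0-7 ALLOC][8-27 FREE]

Answer: [0-7 ALLOC][8-27 FREE]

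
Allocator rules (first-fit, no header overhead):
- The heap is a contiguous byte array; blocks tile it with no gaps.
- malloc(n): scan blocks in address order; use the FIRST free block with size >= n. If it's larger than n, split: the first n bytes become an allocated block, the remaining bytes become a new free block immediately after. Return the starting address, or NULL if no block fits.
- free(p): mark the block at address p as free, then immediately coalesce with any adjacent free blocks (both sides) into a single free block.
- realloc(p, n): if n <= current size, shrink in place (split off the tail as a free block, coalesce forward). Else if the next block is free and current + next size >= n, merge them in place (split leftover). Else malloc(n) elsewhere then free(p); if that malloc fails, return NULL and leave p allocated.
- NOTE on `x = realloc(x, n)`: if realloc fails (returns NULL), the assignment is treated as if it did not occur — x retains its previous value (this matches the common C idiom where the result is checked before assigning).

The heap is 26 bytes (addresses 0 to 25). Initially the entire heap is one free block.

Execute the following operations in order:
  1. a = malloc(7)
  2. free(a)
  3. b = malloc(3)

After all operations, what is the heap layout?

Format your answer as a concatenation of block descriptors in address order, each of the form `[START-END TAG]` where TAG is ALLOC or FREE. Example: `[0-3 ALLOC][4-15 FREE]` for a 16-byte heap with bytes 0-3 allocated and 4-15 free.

Op 1: a = malloc(7) -> a = 0; heap: [0-6 ALLOC][7-25 FREE]
Op 2: free(a) -> (freed a); heap: [0-25 FREE]
Op 3: b = malloc(3) -> b = 0; heap: [0-2 ALLOC][3-25 FREE]

Answer: [0-2 ALLOC][3-25 FREE]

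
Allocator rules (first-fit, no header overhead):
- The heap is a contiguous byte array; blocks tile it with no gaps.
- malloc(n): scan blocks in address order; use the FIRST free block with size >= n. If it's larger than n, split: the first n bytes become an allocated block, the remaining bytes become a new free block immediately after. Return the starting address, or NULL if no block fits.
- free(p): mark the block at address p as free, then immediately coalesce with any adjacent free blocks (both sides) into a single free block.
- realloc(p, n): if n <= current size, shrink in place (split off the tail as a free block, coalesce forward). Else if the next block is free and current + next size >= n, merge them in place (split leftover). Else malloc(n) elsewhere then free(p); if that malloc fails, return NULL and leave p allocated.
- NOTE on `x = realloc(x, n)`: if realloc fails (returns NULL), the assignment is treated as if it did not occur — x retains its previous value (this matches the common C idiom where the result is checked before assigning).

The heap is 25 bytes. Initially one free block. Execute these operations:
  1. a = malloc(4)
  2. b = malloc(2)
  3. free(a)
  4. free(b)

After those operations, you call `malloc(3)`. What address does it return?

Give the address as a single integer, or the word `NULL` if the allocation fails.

Answer: 0

Derivation:
Op 1: a = malloc(4) -> a = 0; heap: [0-3 ALLOC][4-24 FREE]
Op 2: b = malloc(2) -> b = 4; heap: [0-3 ALLOC][4-5 ALLOC][6-24 FREE]
Op 3: free(a) -> (freed a); heap: [0-3 FREE][4-5 ALLOC][6-24 FREE]
Op 4: free(b) -> (freed b); heap: [0-24 FREE]
malloc(3): first-fit scan over [0-24 FREE] -> 0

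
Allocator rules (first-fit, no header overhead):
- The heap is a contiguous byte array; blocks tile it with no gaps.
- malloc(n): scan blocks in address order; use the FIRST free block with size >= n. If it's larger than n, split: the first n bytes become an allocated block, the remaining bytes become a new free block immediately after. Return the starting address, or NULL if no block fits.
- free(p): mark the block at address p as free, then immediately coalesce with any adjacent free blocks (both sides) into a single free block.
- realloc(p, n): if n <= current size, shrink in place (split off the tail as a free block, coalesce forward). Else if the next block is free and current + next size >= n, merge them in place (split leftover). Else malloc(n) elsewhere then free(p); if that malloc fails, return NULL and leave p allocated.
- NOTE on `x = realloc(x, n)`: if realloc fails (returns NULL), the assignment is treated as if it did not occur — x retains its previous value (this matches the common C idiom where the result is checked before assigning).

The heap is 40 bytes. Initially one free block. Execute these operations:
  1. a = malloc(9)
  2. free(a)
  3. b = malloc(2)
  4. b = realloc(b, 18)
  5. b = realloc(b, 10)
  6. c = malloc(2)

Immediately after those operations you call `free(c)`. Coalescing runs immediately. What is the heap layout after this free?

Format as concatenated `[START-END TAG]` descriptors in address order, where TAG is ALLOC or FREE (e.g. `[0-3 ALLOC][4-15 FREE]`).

Answer: [0-9 ALLOC][10-39 FREE]

Derivation:
Op 1: a = malloc(9) -> a = 0; heap: [0-8 ALLOC][9-39 FREE]
Op 2: free(a) -> (freed a); heap: [0-39 FREE]
Op 3: b = malloc(2) -> b = 0; heap: [0-1 ALLOC][2-39 FREE]
Op 4: b = realloc(b, 18) -> b = 0; heap: [0-17 ALLOC][18-39 FREE]
Op 5: b = realloc(b, 10) -> b = 0; heap: [0-9 ALLOC][10-39 FREE]
Op 6: c = malloc(2) -> c = 10; heap: [0-9 ALLOC][10-11 ALLOC][12-39 FREE]
free(c): c = 10 -> block [10-11 ALLOC]; mark free, coalesce with adjacent free neighbors -> [0-9 ALLOC][10-39 FREE]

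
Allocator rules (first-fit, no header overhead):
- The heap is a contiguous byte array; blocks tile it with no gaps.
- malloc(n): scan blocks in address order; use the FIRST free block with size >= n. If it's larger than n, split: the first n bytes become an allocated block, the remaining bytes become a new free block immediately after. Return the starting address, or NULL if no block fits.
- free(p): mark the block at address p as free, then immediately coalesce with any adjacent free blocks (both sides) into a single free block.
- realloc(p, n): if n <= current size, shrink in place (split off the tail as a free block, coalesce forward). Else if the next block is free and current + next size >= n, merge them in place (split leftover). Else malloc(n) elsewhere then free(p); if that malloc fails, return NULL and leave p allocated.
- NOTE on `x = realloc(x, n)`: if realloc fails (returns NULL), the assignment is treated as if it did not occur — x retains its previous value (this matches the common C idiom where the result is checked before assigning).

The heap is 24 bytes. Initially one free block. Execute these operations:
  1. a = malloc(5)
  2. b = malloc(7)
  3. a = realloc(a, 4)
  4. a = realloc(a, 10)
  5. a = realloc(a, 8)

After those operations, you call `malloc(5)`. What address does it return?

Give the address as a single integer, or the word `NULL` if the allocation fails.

Answer: 0

Derivation:
Op 1: a = malloc(5) -> a = 0; heap: [0-4 ALLOC][5-23 FREE]
Op 2: b = malloc(7) -> b = 5; heap: [0-4 ALLOC][5-11 ALLOC][12-23 FREE]
Op 3: a = realloc(a, 4) -> a = 0; heap: [0-3 ALLOC][4-4 FREE][5-11 ALLOC][12-23 FREE]
Op 4: a = realloc(a, 10) -> a = 12; heap: [0-4 FREE][5-11 ALLOC][12-21 ALLOC][22-23 FREE]
Op 5: a = realloc(a, 8) -> a = 12; heap: [0-4 FREE][5-11 ALLOC][12-19 ALLOC][20-23 FREE]
malloc(5): first-fit scan over [0-4 FREE][5-11 ALLOC][12-19 ALLOC][20-23 FREE] -> 0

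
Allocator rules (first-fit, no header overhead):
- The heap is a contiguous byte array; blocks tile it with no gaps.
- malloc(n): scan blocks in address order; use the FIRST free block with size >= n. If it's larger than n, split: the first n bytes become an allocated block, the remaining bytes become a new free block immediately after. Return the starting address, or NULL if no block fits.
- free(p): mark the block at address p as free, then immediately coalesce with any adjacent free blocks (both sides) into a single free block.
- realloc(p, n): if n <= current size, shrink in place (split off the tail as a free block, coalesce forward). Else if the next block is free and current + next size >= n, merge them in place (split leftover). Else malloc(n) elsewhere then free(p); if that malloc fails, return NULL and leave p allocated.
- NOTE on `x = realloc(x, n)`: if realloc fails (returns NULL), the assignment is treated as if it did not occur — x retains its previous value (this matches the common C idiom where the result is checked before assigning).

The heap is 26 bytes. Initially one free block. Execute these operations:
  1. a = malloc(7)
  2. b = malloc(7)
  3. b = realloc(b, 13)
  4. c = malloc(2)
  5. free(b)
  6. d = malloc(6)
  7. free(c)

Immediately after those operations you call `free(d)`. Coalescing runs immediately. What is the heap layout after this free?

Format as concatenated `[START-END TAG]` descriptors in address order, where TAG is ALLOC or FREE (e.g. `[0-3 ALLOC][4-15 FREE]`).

Answer: [0-6 ALLOC][7-25 FREE]

Derivation:
Op 1: a = malloc(7) -> a = 0; heap: [0-6 ALLOC][7-25 FREE]
Op 2: b = malloc(7) -> b = 7; heap: [0-6 ALLOC][7-13 ALLOC][14-25 FREE]
Op 3: b = realloc(b, 13) -> b = 7; heap: [0-6 ALLOC][7-19 ALLOC][20-25 FREE]
Op 4: c = malloc(2) -> c = 20; heap: [0-6 ALLOC][7-19 ALLOC][20-21 ALLOC][22-25 FREE]
Op 5: free(b) -> (freed b); heap: [0-6 ALLOC][7-19 FREE][20-21 ALLOC][22-25 FREE]
Op 6: d = malloc(6) -> d = 7; heap: [0-6 ALLOC][7-12 ALLOC][13-19 FREE][20-21 ALLOC][22-25 FREE]
Op 7: free(c) -> (freed c); heap: [0-6 ALLOC][7-12 ALLOC][13-25 FREE]
free(d): d = 7 -> block [7-12 ALLOC]; mark free, coalesce with adjacent free neighbors -> [0-6 ALLOC][7-25 FREE]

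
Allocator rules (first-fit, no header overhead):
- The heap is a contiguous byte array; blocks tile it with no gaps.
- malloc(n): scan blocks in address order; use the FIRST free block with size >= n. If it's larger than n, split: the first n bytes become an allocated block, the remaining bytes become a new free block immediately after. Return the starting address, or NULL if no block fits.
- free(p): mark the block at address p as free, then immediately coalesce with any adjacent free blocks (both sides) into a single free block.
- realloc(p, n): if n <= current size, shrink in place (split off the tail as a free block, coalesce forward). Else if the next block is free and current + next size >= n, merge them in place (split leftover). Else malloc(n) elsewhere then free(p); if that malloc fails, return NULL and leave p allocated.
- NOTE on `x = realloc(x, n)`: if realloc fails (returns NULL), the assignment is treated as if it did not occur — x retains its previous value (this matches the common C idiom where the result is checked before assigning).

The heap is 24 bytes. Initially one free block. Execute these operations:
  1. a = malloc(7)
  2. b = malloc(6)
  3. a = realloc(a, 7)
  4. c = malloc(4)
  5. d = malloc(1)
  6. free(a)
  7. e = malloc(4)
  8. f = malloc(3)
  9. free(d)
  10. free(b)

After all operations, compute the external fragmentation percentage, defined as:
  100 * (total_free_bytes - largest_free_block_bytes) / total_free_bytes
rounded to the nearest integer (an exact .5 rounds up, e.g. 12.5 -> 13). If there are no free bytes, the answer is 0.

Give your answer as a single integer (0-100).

Op 1: a = malloc(7) -> a = 0; heap: [0-6 ALLOC][7-23 FREE]
Op 2: b = malloc(6) -> b = 7; heap: [0-6 ALLOC][7-12 ALLOC][13-23 FREE]
Op 3: a = realloc(a, 7) -> a = 0; heap: [0-6 ALLOC][7-12 ALLOC][13-23 FREE]
Op 4: c = malloc(4) -> c = 13; heap: [0-6 ALLOC][7-12 ALLOC][13-16 ALLOC][17-23 FREE]
Op 5: d = malloc(1) -> d = 17; heap: [0-6 ALLOC][7-12 ALLOC][13-16 ALLOC][17-17 ALLOC][18-23 FREE]
Op 6: free(a) -> (freed a); heap: [0-6 FREE][7-12 ALLOC][13-16 ALLOC][17-17 ALLOC][18-23 FREE]
Op 7: e = malloc(4) -> e = 0; heap: [0-3 ALLOC][4-6 FREE][7-12 ALLOC][13-16 ALLOC][17-17 ALLOC][18-23 FREE]
Op 8: f = malloc(3) -> f = 4; heap: [0-3 ALLOC][4-6 ALLOC][7-12 ALLOC][13-16 ALLOC][17-17 ALLOC][18-23 FREE]
Op 9: free(d) -> (freed d); heap: [0-3 ALLOC][4-6 ALLOC][7-12 ALLOC][13-16 ALLOC][17-23 FREE]
Op 10: free(b) -> (freed b); heap: [0-3 ALLOC][4-6 ALLOC][7-12 FREE][13-16 ALLOC][17-23 FREE]
Free blocks: [6 7] total_free=13 largest=7 -> 100*(13-7)/13 = 600/13 ≈ 46.154 -> rounds to 46

Answer: 46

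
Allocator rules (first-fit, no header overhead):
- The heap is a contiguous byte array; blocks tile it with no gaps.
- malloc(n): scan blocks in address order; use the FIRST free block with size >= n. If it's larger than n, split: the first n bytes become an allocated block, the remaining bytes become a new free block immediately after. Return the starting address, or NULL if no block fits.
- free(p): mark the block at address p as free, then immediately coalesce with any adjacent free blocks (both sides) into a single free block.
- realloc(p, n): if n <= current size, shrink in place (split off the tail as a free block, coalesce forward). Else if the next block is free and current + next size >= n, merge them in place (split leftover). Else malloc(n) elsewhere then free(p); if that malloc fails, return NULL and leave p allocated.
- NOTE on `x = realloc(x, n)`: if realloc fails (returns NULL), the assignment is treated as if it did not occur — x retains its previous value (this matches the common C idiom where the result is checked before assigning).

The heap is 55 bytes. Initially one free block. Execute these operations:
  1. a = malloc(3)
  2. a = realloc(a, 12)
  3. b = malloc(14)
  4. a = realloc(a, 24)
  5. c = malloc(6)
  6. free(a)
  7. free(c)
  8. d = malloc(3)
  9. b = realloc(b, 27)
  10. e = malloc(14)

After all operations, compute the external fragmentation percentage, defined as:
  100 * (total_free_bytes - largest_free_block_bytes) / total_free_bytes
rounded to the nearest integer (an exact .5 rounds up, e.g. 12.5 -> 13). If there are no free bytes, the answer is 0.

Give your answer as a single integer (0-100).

Answer: 18

Derivation:
Op 1: a = malloc(3) -> a = 0; heap: [0-2 ALLOC][3-54 FREE]
Op 2: a = realloc(a, 12) -> a = 0; heap: [0-11 ALLOC][12-54 FREE]
Op 3: b = malloc(14) -> b = 12; heap: [0-11 ALLOC][12-25 ALLOC][26-54 FREE]
Op 4: a = realloc(a, 24) -> a = 26; heap: [0-11 FREE][12-25 ALLOC][26-49 ALLOC][50-54 FREE]
Op 5: c = malloc(6) -> c = 0; heap: [0-5 ALLOC][6-11 FREE][12-25 ALLOC][26-49 ALLOC][50-54 FREE]
Op 6: free(a) -> (freed a); heap: [0-5 ALLOC][6-11 FREE][12-25 ALLOC][26-54 FREE]
Op 7: free(c) -> (freed c); heap: [0-11 FREE][12-25 ALLOC][26-54 FREE]
Op 8: d = malloc(3) -> d = 0; heap: [0-2 ALLOC][3-11 FREE][12-25 ALLOC][26-54 FREE]
Op 9: b = realloc(b, 27) -> b = 12; heap: [0-2 ALLOC][3-11 FREE][12-38 ALLOC][39-54 FREE]
Op 10: e = malloc(14) -> e = 39; heap: [0-2 ALLOC][3-11 FREE][12-38 ALLOC][39-52 ALLOC][53-54 FREE]
Free blocks: [9 2] total_free=11 largest=9 -> 100*(11-9)/11 = 200/11 ≈ 18.182 -> rounds to 18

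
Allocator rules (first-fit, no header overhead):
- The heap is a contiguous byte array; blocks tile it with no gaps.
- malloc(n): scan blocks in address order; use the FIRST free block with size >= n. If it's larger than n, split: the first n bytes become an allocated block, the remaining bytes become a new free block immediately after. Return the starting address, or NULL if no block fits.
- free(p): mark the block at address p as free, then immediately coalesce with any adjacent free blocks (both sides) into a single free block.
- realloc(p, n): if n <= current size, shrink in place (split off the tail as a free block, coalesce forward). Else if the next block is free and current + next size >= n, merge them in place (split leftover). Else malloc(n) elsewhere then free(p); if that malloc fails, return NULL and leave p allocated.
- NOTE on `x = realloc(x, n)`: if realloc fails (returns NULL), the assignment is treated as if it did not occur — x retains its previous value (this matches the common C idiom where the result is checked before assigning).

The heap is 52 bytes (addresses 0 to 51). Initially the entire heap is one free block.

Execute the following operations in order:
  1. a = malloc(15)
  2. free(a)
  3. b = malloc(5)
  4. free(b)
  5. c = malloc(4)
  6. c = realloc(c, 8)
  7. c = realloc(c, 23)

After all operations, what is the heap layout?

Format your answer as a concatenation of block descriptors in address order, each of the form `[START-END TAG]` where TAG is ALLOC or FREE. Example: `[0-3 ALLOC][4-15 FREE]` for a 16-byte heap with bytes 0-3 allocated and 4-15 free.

Op 1: a = malloc(15) -> a = 0; heap: [0-14 ALLOC][15-51 FREE]
Op 2: free(a) -> (freed a); heap: [0-51 FREE]
Op 3: b = malloc(5) -> b = 0; heap: [0-4 ALLOC][5-51 FREE]
Op 4: free(b) -> (freed b); heap: [0-51 FREE]
Op 5: c = malloc(4) -> c = 0; heap: [0-3 ALLOC][4-51 FREE]
Op 6: c = realloc(c, 8) -> c = 0; heap: [0-7 ALLOC][8-51 FREE]
Op 7: c = realloc(c, 23) -> c = 0; heap: [0-22 ALLOC][23-51 FREE]

Answer: [0-22 ALLOC][23-51 FREE]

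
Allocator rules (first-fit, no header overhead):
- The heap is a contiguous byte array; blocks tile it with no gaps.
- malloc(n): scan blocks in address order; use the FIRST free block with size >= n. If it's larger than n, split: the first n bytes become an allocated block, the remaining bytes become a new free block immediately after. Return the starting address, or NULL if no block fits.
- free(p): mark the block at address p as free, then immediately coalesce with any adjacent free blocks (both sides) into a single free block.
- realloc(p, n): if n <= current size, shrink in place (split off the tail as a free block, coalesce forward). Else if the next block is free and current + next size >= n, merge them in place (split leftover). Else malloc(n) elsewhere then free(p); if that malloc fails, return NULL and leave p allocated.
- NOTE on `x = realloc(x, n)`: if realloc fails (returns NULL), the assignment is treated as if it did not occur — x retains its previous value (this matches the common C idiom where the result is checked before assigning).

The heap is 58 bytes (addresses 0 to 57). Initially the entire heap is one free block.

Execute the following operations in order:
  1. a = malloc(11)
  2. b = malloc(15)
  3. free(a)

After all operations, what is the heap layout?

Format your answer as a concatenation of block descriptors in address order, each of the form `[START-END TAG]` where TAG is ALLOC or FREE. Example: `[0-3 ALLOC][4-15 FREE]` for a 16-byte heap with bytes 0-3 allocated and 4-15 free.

Answer: [0-10 FREE][11-25 ALLOC][26-57 FREE]

Derivation:
Op 1: a = malloc(11) -> a = 0; heap: [0-10 ALLOC][11-57 FREE]
Op 2: b = malloc(15) -> b = 11; heap: [0-10 ALLOC][11-25 ALLOC][26-57 FREE]
Op 3: free(a) -> (freed a); heap: [0-10 FREE][11-25 ALLOC][26-57 FREE]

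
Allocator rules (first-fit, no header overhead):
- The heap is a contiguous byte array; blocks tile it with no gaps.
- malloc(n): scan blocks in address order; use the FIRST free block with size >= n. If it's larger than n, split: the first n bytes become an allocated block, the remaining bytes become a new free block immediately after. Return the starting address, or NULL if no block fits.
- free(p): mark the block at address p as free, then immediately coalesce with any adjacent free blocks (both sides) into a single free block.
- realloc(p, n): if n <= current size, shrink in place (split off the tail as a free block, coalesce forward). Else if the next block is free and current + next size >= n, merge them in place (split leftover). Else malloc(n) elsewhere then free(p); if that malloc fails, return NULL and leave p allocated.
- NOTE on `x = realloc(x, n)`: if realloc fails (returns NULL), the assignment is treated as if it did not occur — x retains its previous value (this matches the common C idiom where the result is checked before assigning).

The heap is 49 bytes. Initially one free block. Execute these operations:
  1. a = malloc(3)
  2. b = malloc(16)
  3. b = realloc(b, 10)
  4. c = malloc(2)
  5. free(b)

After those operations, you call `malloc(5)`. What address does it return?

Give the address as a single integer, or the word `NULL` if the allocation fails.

Answer: 3

Derivation:
Op 1: a = malloc(3) -> a = 0; heap: [0-2 ALLOC][3-48 FREE]
Op 2: b = malloc(16) -> b = 3; heap: [0-2 ALLOC][3-18 ALLOC][19-48 FREE]
Op 3: b = realloc(b, 10) -> b = 3; heap: [0-2 ALLOC][3-12 ALLOC][13-48 FREE]
Op 4: c = malloc(2) -> c = 13; heap: [0-2 ALLOC][3-12 ALLOC][13-14 ALLOC][15-48 FREE]
Op 5: free(b) -> (freed b); heap: [0-2 ALLOC][3-12 FREE][13-14 ALLOC][15-48 FREE]
malloc(5): first-fit scan over [0-2 ALLOC][3-12 FREE][13-14 ALLOC][15-48 FREE] -> 3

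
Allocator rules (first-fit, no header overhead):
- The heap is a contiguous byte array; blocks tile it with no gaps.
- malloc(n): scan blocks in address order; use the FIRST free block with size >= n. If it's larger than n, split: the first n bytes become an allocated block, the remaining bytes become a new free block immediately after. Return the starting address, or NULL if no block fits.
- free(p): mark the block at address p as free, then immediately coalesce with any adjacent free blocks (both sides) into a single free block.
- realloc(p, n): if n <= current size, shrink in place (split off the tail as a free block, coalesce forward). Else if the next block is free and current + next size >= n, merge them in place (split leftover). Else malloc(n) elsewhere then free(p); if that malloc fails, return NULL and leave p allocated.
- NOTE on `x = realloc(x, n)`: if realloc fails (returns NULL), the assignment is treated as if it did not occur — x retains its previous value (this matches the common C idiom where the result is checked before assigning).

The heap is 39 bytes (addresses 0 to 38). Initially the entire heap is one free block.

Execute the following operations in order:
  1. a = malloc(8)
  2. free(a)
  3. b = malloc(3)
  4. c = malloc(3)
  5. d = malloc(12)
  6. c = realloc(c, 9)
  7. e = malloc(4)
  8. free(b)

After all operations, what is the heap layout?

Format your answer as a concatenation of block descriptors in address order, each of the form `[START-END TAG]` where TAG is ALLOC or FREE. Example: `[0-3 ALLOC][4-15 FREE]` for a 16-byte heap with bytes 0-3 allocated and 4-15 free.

Answer: [0-5 FREE][6-17 ALLOC][18-26 ALLOC][27-30 ALLOC][31-38 FREE]

Derivation:
Op 1: a = malloc(8) -> a = 0; heap: [0-7 ALLOC][8-38 FREE]
Op 2: free(a) -> (freed a); heap: [0-38 FREE]
Op 3: b = malloc(3) -> b = 0; heap: [0-2 ALLOC][3-38 FREE]
Op 4: c = malloc(3) -> c = 3; heap: [0-2 ALLOC][3-5 ALLOC][6-38 FREE]
Op 5: d = malloc(12) -> d = 6; heap: [0-2 ALLOC][3-5 ALLOC][6-17 ALLOC][18-38 FREE]
Op 6: c = realloc(c, 9) -> c = 18; heap: [0-2 ALLOC][3-5 FREE][6-17 ALLOC][18-26 ALLOC][27-38 FREE]
Op 7: e = malloc(4) -> e = 27; heap: [0-2 ALLOC][3-5 FREE][6-17 ALLOC][18-26 ALLOC][27-30 ALLOC][31-38 FREE]
Op 8: free(b) -> (freed b); heap: [0-5 FREE][6-17 ALLOC][18-26 ALLOC][27-30 ALLOC][31-38 FREE]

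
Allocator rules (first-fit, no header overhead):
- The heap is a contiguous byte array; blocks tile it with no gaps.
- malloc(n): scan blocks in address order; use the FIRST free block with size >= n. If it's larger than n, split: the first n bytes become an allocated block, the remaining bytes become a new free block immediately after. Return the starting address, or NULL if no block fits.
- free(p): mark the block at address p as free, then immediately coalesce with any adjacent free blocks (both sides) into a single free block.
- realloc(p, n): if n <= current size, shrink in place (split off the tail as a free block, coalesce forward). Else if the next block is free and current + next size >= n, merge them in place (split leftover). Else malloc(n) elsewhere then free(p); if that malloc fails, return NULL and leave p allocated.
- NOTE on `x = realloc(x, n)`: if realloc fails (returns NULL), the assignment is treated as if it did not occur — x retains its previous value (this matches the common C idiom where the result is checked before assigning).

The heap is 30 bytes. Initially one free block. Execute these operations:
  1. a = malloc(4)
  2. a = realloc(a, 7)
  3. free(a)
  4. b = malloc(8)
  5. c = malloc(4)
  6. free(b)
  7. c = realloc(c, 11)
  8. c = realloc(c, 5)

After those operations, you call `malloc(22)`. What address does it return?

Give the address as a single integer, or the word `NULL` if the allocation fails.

Answer: NULL

Derivation:
Op 1: a = malloc(4) -> a = 0; heap: [0-3 ALLOC][4-29 FREE]
Op 2: a = realloc(a, 7) -> a = 0; heap: [0-6 ALLOC][7-29 FREE]
Op 3: free(a) -> (freed a); heap: [0-29 FREE]
Op 4: b = malloc(8) -> b = 0; heap: [0-7 ALLOC][8-29 FREE]
Op 5: c = malloc(4) -> c = 8; heap: [0-7 ALLOC][8-11 ALLOC][12-29 FREE]
Op 6: free(b) -> (freed b); heap: [0-7 FREE][8-11 ALLOC][12-29 FREE]
Op 7: c = realloc(c, 11) -> c = 8; heap: [0-7 FREE][8-18 ALLOC][19-29 FREE]
Op 8: c = realloc(c, 5) -> c = 8; heap: [0-7 FREE][8-12 ALLOC][13-29 FREE]
malloc(22): first-fit scan over [0-7 FREE][8-12 ALLOC][13-29 FREE] -> NULL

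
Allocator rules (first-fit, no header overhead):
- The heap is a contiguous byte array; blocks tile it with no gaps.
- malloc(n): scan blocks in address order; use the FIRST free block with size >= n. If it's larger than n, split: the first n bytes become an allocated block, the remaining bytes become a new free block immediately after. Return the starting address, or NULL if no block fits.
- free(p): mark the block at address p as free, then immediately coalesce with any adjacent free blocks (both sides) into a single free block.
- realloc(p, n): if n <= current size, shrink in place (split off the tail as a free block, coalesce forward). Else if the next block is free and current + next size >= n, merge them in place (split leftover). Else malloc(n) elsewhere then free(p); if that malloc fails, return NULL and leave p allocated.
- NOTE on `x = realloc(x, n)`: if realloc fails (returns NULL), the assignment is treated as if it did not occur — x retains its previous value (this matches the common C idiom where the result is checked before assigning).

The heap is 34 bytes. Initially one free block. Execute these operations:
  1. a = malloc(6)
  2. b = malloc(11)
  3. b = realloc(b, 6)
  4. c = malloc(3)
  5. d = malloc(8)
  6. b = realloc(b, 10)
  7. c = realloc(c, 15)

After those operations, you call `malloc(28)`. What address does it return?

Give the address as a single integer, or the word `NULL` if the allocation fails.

Op 1: a = malloc(6) -> a = 0; heap: [0-5 ALLOC][6-33 FREE]
Op 2: b = malloc(11) -> b = 6; heap: [0-5 ALLOC][6-16 ALLOC][17-33 FREE]
Op 3: b = realloc(b, 6) -> b = 6; heap: [0-5 ALLOC][6-11 ALLOC][12-33 FREE]
Op 4: c = malloc(3) -> c = 12; heap: [0-5 ALLOC][6-11 ALLOC][12-14 ALLOC][15-33 FREE]
Op 5: d = malloc(8) -> d = 15; heap: [0-5 ALLOC][6-11 ALLOC][12-14 ALLOC][15-22 ALLOC][23-33 FREE]
Op 6: b = realloc(b, 10) -> b = 23; heap: [0-5 ALLOC][6-11 FREE][12-14 ALLOC][15-22 ALLOC][23-32 ALLOC][33-33 FREE]
Op 7: c = realloc(c, 15) -> NULL (c unchanged); heap: [0-5 ALLOC][6-11 FREE][12-14 ALLOC][15-22 ALLOC][23-32 ALLOC][33-33 FREE]
malloc(28): first-fit scan over [0-5 ALLOC][6-11 FREE][12-14 ALLOC][15-22 ALLOC][23-32 ALLOC][33-33 FREE] -> NULL

Answer: NULL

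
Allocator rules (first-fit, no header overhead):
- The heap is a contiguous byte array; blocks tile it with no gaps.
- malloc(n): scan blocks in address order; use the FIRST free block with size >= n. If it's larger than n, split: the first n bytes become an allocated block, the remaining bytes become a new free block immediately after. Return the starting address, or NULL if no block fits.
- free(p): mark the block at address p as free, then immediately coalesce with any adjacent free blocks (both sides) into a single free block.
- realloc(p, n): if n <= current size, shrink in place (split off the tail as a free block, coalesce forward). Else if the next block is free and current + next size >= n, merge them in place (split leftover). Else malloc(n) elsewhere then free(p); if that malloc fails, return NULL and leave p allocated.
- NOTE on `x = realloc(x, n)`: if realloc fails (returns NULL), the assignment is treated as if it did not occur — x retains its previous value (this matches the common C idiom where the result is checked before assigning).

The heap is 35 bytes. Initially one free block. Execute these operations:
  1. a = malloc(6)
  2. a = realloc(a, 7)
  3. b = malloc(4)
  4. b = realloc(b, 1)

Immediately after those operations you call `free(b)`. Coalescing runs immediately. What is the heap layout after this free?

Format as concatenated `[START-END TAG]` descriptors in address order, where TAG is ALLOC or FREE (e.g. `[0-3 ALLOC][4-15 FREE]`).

Answer: [0-6 ALLOC][7-34 FREE]

Derivation:
Op 1: a = malloc(6) -> a = 0; heap: [0-5 ALLOC][6-34 FREE]
Op 2: a = realloc(a, 7) -> a = 0; heap: [0-6 ALLOC][7-34 FREE]
Op 3: b = malloc(4) -> b = 7; heap: [0-6 ALLOC][7-10 ALLOC][11-34 FREE]
Op 4: b = realloc(b, 1) -> b = 7; heap: [0-6 ALLOC][7-7 ALLOC][8-34 FREE]
free(b): b = 7 -> block [7-7 ALLOC]; mark free, coalesce with adjacent free neighbors -> [0-6 ALLOC][7-34 FREE]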